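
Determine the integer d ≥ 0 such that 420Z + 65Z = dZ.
(420, 65) = (5); d = 5

In the PID Z, (a, b) is generated by gcd(a, b). Compute gcd(420, 65) with the extended Euclidean algorithm, tracking rows (r, s, t) with s·420 + t·65 = r:
  row A: (420, 1, 0)   [1·420 + 0·65 = 420]
  row B: (65, 0, 1)   [0·420 + 1·65 = 65]
  420 = 6·65 + 30   → row C = row A − 6·row B = (30, 1, −6)   [check: 1·420 − 6·65 = 30]
  65 = 2·30 + 5   → row D = row B − 2·row C = (5, −2, 13)   [check: −2·420 + 13·65 = 5]
  30 = 6·5 + 0   → remainder 0, stop. gcd = 5 (last nonzero row D).
So gcd(420, 65) = 5, with Bézout identity −2·420 + 13·65 = 5. Containment (⊇): the Bézout identity exhibits 5 as an element of (420, 65), giving (5) ⊆ (420, 65). Containment (⊆): since 5 | 420 and 5 | 65 (420 = 5·84, 65 = 5·13), every Z-linear combination of 420 and 65 is divisible by 5, so (420, 65) ⊆ (5). Therefore (420, 65) = (5), d = 5.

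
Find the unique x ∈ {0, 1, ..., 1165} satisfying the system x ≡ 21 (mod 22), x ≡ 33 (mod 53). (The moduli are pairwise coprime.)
x ≡ 351 (mod 1166); the representative in [0, 1166) is 351

The moduli 22, 53 are pairwise coprime, so by the CRT there is a unique solution mod 22·53 = 1166.
Solve by successive substitution. Start with x ≡ 21 (mod 22).
  Combine with x ≡ 33 (mod 53): write x = 21 + 22·t and require 21 + 22·t ≡ 33 (mod 53), i.e. 22·t ≡ 33 − 21 ≡ 12 (mod 53). Since 22^(−1) ≡ 41 (mod 53), t ≡ 41·12 ≡ 15 (mod 53). So x ≡ 21 + 22·15 = 351 (mod 1166).
Unique solution in [0, 1166): x = 351.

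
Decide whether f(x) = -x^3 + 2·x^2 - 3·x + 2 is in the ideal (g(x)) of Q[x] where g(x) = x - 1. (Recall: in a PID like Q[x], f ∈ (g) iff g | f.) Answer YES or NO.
In Q[x] the ideal (g) consists of all multiples of g, so f ∈ (g) iff g | f, i.e. iff the remainder of f on division by g is 0. Divide f by g (g is monic, so eliminate the leading term of the running remainder at each step):
  leading term -x^3: subtract (-x^2)·g(x) = -x^3 + x^2, leaving x^2 - 3·x + 2
  leading term x^2: subtract (x)·g(x) = x^2 - x, leaving 2 - 2·x
  leading term -2·x: subtract (-2)·g(x) = 2 - 2·x, leaving 0
The remainder is 0, so f(x) = g(x) · h(x) with h(x) = -x^2 + x - 2. Hence g | f, i.e. f ∈ (g).

Final answer: YES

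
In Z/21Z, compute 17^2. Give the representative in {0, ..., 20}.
16

Use repeated squaring. Binary(2) = 10. Walk through the bits of the exponent 2 left-to-right: at each bit after the leading one, square the running value, then multiply by 17 if the bit is 1 (always reducing mod 21):
  bit 1 = 1 (leading): start with 17.
  bit 2 = 0: square 17^2 = 289 ≡ 16 (mod 21).
Final value: 17^2 ≡ 16 (mod 21).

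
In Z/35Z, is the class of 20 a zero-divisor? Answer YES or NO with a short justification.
YES

gcd(20, 35) = 5 > 1, so 20 is not a unit in Z/35Z. In Z/nZ every nonzero non-unit is a zero-divisor: explicitly, take b = 35/gcd = 7 ≠ 0 (mod 35); then 20·7 = 140 = 4·35, i.e. 20·7 ≡ 0 (mod 35). So 20 is a zero-divisor.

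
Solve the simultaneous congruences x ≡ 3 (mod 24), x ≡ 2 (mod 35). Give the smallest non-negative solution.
The moduli 24, 35 are pairwise coprime, so by the CRT there is a unique solution mod 24·35 = 840.
Solve by successive substitution. Start with x ≡ 3 (mod 24).
  Combine with x ≡ 2 (mod 35): write x = 3 + 24·t and require 3 + 24·t ≡ 2 (mod 35), i.e. 24·t ≡ 2 − 3 ≡ 34 (mod 35). Since 24^(−1) ≡ 19 (mod 35), t ≡ 19·34 ≡ 16 (mod 35). So x ≡ 3 + 24·16 = 387 (mod 840).
Unique solution in [0, 840): x = 387.

Final answer: x ≡ 387 (mod 840); the representative in [0, 840) is 387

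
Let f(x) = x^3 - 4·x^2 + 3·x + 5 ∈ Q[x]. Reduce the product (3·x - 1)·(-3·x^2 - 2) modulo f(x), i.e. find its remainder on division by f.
a · b ≡ -33·x^2 + 21·x + 47 (mod f(x))

First multiply in Q[x] without reducing: a · b = -9·x^3 + 3·x^2 - 6·x + 2. Now divide by f(x) = x^3 - 4·x^2 + 3·x + 5, eliminating the leading term at each step:
  leading term -9·x^3: subtract (-9)·f(x) = -9·x^3 + 36·x^2 - 27·x - 45, leaving -33·x^2 + 21·x + 47
The degree is now < 3, so this is the remainder. Hence a · b ≡ -33·x^2 + 21·x + 47 in Q[x]/(f).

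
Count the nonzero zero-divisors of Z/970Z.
In Z/970Z each nonzero element is either a unit (gcd with 970 is 1) or a zero-divisor (gcd > 1). The number of units is φ(970): factorise 970 = 2 · 5 · 97, so φ(970) = (2 − 1) · (5 − 1) · (97 − 1) = 1 · 4 · 96 = 384. The nonzero elements number 970 − 1 = 969. Hence the nonzero zero-divisors number 969 − 384 = 585.

Final answer: Z/970Z has 585 nonzero zero-divisors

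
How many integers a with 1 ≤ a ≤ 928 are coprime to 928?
448

The number of a ∈ {1, ..., 928} with gcd(a, 928) = 1 is by definition Euler's totient φ(928). φ is multiplicative, with φ(p^e) = p^e − p^(e−1). Factorise 928 = 2^5 · 29. Then
  φ(928) = (2^5 − 2^4) · (29 − 1) = 16 · 28 = 448.
So there are 448 such integers.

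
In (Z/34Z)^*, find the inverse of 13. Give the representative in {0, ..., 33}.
13^(−1) ≡ 21 (mod 34)

Apply the extended Euclidean algorithm to (34, 13), tracking rows (r, s, t) with s·34 + t·13 = r. Each division r_prev = q·r_cur + r_new produces the new row as (previous row) − q·(current row):
  row A: (34, 1, 0)   [1·34 + 0·13 = 34]
  row B: (13, 0, 1)   [0·34 + 1·13 = 13]
  34 = 2·13 + 8   → row C = row A − 2·row B = (8, 1, −2)   [check: 1·34 − 2·13 = 8]
  13 = 1·8 + 5   → row D = row B − 1·row C = (5, −1, 3)   [check: −1·34 + 3·13 = 5]
  8 = 1·5 + 3   → row E = row C − 1·row D = (3, 2, −5)   [check: 2·34 − 5·13 = 3]
  5 = 1·3 + 2   → row F = row D − 1·row E = (2, −3, 8)   [check: −3·34 + 8·13 = 2]
  3 = 1·2 + 1   → row G = row E − 1·row F = (1, 5, −13)   [check: 5·34 − 13·13 = 1]
  2 = 2·1 + 0   → remainder 0, stop. gcd = 1 (last nonzero row G).
The gcd is 1, so 13 is invertible mod 34. The last nonzero row gives 5·34 − 13·13 = 1, so t = −13. So 13^(−1) ≡ −13 ≡ 21 (mod 34). Verify: 13 · 21 = 273 ≡ 1 (mod 34). ✓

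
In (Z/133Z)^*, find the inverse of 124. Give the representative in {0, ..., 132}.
124^(−1) ≡ 59 (mod 133)

Apply the extended Euclidean algorithm to (133, 124), tracking rows (r, s, t) with s·133 + t·124 = r. Each division r_prev = q·r_cur + r_new produces the new row as (previous row) − q·(current row):
  row A: (133, 1, 0)   [1·133 + 0·124 = 133]
  row B: (124, 0, 1)   [0·133 + 1·124 = 124]
  133 = 1·124 + 9   → row C = row A − 1·row B = (9, 1, −1)   [check: 1·133 − 1·124 = 9]
  124 = 13·9 + 7   → row D = row B − 13·row C = (7, −13, 14)   [check: −13·133 + 14·124 = 7]
  9 = 1·7 + 2   → row E = row C − 1·row D = (2, 14, −15)   [check: 14·133 − 15·124 = 2]
  7 = 3·2 + 1   → row F = row D − 3·row E = (1, −55, 59)   [check: −55·133 + 59·124 = 1]
  2 = 2·1 + 0   → remainder 0, stop. gcd = 1 (last nonzero row F).
The gcd is 1, so 124 is invertible mod 133. The last nonzero row gives −55·133 + 59·124 = 1, so t = 59. So 124^(−1) ≡ 59 (mod 133). Verify: 124 · 59 = 7316 ≡ 1 (mod 133). ✓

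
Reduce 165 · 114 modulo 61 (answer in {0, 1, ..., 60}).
22

Reduce the factors first: 165 ≡ 43, 114 ≡ 53 (mod 61), so 165 · 114 ≡ 43 · 53 (mod 61). 43 · 53 = 2279. Dividing by 61: 2279 = 37·61 + 22. So (165 · 114) mod 61 = 22.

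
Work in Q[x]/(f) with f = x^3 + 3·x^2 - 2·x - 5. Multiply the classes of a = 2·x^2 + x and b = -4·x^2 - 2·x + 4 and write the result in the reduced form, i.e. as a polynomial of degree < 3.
First multiply in Q[x] without reducing: a · b = -8·x^4 - 8·x^3 + 6·x^2 + 4·x. Now divide by f(x) = x^3 + 3·x^2 - 2·x - 5, eliminating the leading term at each step:
  leading term -8·x^4: subtract (-8·x)·f(x) = -8·x^4 - 24·x^3 + 16·x^2 + 40·x, leaving 16·x^3 - 10·x^2 - 36·x
  leading term 16·x^3: subtract (16)·f(x) = 16·x^3 + 48·x^2 - 32·x - 80, leaving -58·x^2 - 4·x + 80
The degree is now < 3, so this is the remainder. Hence a · b ≡ -58·x^2 - 4·x + 80 in Q[x]/(f).

Final answer: a · b ≡ -58·x^2 - 4·x + 80 (mod f(x))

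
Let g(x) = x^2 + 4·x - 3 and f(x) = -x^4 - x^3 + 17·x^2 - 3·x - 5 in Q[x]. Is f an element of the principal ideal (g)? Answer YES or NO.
NO

In Q[x] the ideal (g) consists of all multiples of g, so f ∈ (g) iff g | f, i.e. iff the remainder of f on division by g is 0. Divide f by g (g is monic, so eliminate the leading term of the running remainder at each step):
  leading term -x^4: subtract (-x^2)·g(x) = -x^4 - 4·x^3 + 3·x^2, leaving 3·x^3 + 14·x^2 - 3·x - 5
  leading term 3·x^3: subtract (3·x)·g(x) = 3·x^3 + 12·x^2 - 9·x, leaving 2·x^2 + 6·x - 5
  leading term 2·x^2: subtract (2)·g(x) = 2·x^2 + 8·x - 6, leaving 1 - 2·x
The remainder r(x) = 1 - 2·x ≠ 0 (and deg r < deg g), so g ∤ f, i.e. f ∉ (g).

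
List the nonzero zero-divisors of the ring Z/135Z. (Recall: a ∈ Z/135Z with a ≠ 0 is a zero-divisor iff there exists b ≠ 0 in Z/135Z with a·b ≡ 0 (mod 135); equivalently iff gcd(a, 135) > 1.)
An element a ∈ Z/135Z (with a ≠ 0) is a zero-divisor iff gcd(a, 135) > 1 (because a is a unit precisely when gcd(a, n) = 1, and in Z/nZ every nonzero, non-unit element is a zero-divisor). Scan a = 1, ..., 134 and keep those with gcd(a, 135) > 1:
  gcd(3, 135) = 3, gcd(5, 135) = 5, gcd(6, 135) = 3, gcd(9, 135) = 9, gcd(10, 135) = 5, gcd(12, 135) = 3, gcd(15, 135) = 15, gcd(18, 135) = 9, gcd(20, 135) = 5, gcd(21, 135) = 3, gcd(24, 135) = 3, gcd(25, 135) = 5, gcd(27, 135) = 27, gcd(30, 135) = 15, gcd(33, 135) = 3, gcd(35, 135) = 5, gcd(36, 135) = 9, gcd(39, 135) = 3, gcd(40, 135) = 5, gcd(42, 135) = 3, gcd(45, 135) = 45, gcd(48, 135) = 3, gcd(50, 135) = 5, gcd(51, 135) = 3, gcd(54, 135) = 27, gcd(55, 135) = 5, gcd(57, 135) = 3, gcd(60, 135) = 15, gcd(63, 135) = 9, gcd(65, 135) = 5, gcd(66, 135) = 3, gcd(69, 135) = 3, gcd(70, 135) = 5, gcd(72, 135) = 9, gcd(75, 135) = 15, gcd(78, 135) = 3, gcd(80, 135) = 5, gcd(81, 135) = 27, gcd(84, 135) = 3, gcd(85, 135) = 5, gcd(87, 135) = 3, gcd(90, 135) = 45, gcd(93, 135) = 3, gcd(95, 135) = 5, gcd(96, 135) = 3, gcd(99, 135) = 9, gcd(100, 135) = 5, gcd(102, 135) = 3, gcd(105, 135) = 15, gcd(108, 135) = 27, gcd(110, 135) = 5, gcd(111, 135) = 3, gcd(114, 135) = 3, gcd(115, 135) = 5, gcd(117, 135) = 9, gcd(120, 135) = 15, gcd(123, 135) = 3, gcd(125, 135) = 5, gcd(126, 135) = 9, gcd(129, 135) = 3, gcd(130, 135) = 5, gcd(132, 135) = 3.
All other a ∈ {1, ..., 134} have gcd(a, 135) = 1 and are units. So the nonzero zero-divisors are exactly the 62 values of a appearing in this scan.

Final answer: nonzero zero-divisors of Z/135Z = {3, 5, 6, 9, 10, 12, 15, 18, 20, 21, 24, 25, 27, 30, 33, 35, 36, 39, 40, 42, 45, 48, 50, 51, 54, 55, 57, 60, 63, 65, 66, 69, 70, 72, 75, 78, 80, 81, 84, 85, 87, 90, 93, 95, 96, 99, 100, 102, 105, 108, 110, 111, 114, 115, 117, 120, 123, 125, 126, 129, 130, 132}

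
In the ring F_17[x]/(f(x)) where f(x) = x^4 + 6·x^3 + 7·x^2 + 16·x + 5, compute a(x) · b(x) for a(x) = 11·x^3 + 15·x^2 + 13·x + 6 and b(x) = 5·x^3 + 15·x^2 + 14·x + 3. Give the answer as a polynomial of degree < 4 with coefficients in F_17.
a · b ≡ 7·x^3 + 9·x^2 + 16·x + 15 (mod f(x))

Multiply as integer polynomials: a · b = 55·x^6 + 240·x^5 + 444·x^4 + 468·x^3 + 317·x^2 + 123·x + 18. Reducing coefficients mod 17: a · b ≡ 4·x^6 + 2·x^5 + 2·x^4 + 9·x^3 + 11·x^2 + 4·x + 1. Now divide by f(x) = x^4 + 6·x^3 + 7·x^2 + 16·x + 5 in F_17[x], eliminating the leading term at each step:
  leading term 4·x^6: subtract (4·x^2)·f(x) = 4·x^6 + 7·x^5 + 11·x^4 + 13·x^3 + 3·x^2, leaving 12·x^5 + 8·x^4 + 13·x^3 + 8·x^2 + 4·x + 1 (coefficients mod 17)
  leading term 12·x^5: subtract (12·x)·f(x) = 12·x^5 + 4·x^4 + 16·x^3 + 5·x^2 + 9·x, leaving 4·x^4 + 14·x^3 + 3·x^2 + 12·x + 1 (coefficients mod 17)
  leading term 4·x^4: subtract (4)·f(x) = 4·x^4 + 7·x^3 + 11·x^2 + 13·x + 3, leaving 7·x^3 + 9·x^2 + 16·x + 15 (coefficients mod 17)
The degree is now < 4, so this is the remainder. Hence a · b ≡ 7·x^3 + 9·x^2 + 16·x + 15 in F_17[x]/(f).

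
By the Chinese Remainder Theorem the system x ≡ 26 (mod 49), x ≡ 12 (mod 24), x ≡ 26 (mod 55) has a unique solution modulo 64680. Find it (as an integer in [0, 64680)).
The moduli 49, 24, 55 are pairwise coprime, so by the CRT there is a unique solution mod 49·24·55 = 64680.
Solve by successive substitution. Start with x ≡ 26 (mod 49).
  Combine with x ≡ 12 (mod 24): write x = 26 + 49·t and require 26 + 49·t ≡ 12 (mod 24), i.e. 49·t ≡ 12 − 26 ≡ 10 (mod 24). Since 49^(−1) ≡ 1 (mod 24) (49 ≡ 1 (mod 24)), t ≡ 1·10 ≡ 10 (mod 24). So x ≡ 26 + 49·10 = 516 (mod 1176).
  Combine with x ≡ 26 (mod 55): write x = 516 + 1176·t and require 516 + 1176·t ≡ 26 (mod 55), i.e. 1176·t ≡ 26 − 516 ≡ 5 (mod 55). Since 1176^(−1) ≡ 21 (mod 55) (1176 ≡ 21 (mod 55)), t ≡ 21·5 ≡ 50 (mod 55). So x ≡ 516 + 1176·50 = 59316 (mod 64680).
Unique solution in [0, 64680): x = 59316.

Final answer: x ≡ 59316 (mod 64680); the representative in [0, 64680) is 59316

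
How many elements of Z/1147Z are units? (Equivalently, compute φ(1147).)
An element a ∈ Z/1147Z is a unit iff gcd(a, 1147) = 1, so the number of units is φ(1147). φ is multiplicative, with φ(p^e) = p^e − p^(e−1). Factorise 1147 = 31 · 37. Then
  φ(1147) = (31 − 1) · (37 − 1) = 30 · 36 = 1080.

Final answer: Z/1147Z has φ(1147) = 1080 units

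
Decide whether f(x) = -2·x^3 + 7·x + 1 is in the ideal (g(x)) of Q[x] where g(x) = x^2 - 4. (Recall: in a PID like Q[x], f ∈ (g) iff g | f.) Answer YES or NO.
In Q[x] the ideal (g) consists of all multiples of g, so f ∈ (g) iff g | f, i.e. iff the remainder of f on division by g is 0. Divide f by g (g is monic, so eliminate the leading term of the running remainder at each step):
  leading term -2·x^3: subtract (-2·x)·g(x) = -2·x^3 + 8·x, leaving 1 - x
The remainder r(x) = 1 - x ≠ 0 (and deg r < deg g), so g ∤ f, i.e. f ∉ (g).

Final answer: NO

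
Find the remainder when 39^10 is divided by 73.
Use repeated squaring. Binary(10) = 1010. Walk through the bits of the exponent 10 left-to-right: at each bit after the leading one, square the running value, then multiply by 39 if the bit is 1 (always reducing mod 73):
  bit 1 = 1 (leading): start with 39.
  bit 2 = 0: square 39^2 = 1521 ≡ 61 (mod 73).
  bit 3 = 1: square 61^2 = 3721 ≡ 71; bit is 1, so multiply 71·39 = 2769 ≡ 68 (mod 73).
  bit 4 = 0: square 68^2 = 4624 ≡ 25 (mod 73).
Final value: 39^10 ≡ 25 (mod 73).

Final answer: 25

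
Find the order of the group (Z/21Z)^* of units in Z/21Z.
(Z/21Z)^* consists of the classes a with gcd(a, 21) = 1, so its order is φ(21). φ is multiplicative, with φ(p^e) = p^e − p^(e−1). Factorise 21 = 3 · 7. Then
  φ(21) = (3 − 1) · (7 − 1) = 2 · 6 = 12.
Thus |(Z/21Z)^*| = 12.

Final answer: |(Z/21Z)^*| = 12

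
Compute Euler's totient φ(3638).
φ is multiplicative, with φ(p^e) = p^e − p^(e−1). Factorise 3638 = 2 · 17 · 107. Then
  φ(3638) = (2 − 1) · (17 − 1) · (107 − 1) = 1 · 16 · 106 = 1696.

Final answer: φ(3638) = 1696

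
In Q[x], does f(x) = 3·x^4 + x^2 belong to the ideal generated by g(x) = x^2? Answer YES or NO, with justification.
YES

In Q[x] the ideal (g) consists of all multiples of g, so f ∈ (g) iff g | f, i.e. iff the remainder of f on division by g is 0. Divide f by g (g is monic, so eliminate the leading term of the running remainder at each step):
  leading term 3·x^4: subtract (3·x^2)·g(x) = 3·x^4, leaving x^2
  leading term x^2: subtract (1)·g(x) = x^2, leaving 0
The remainder is 0, so f(x) = g(x) · h(x) with h(x) = 3·x^2 + 1. Hence g | f, i.e. f ∈ (g).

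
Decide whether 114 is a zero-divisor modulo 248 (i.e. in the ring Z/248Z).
YES

gcd(114, 248) = 2 > 1, so 114 is not a unit in Z/248Z. In Z/nZ every nonzero non-unit is a zero-divisor: explicitly, take b = 248/gcd = 124 ≠ 0 (mod 248); then 114·124 = 14136 = 57·248, i.e. 114·124 ≡ 0 (mod 248). So 114 is a zero-divisor.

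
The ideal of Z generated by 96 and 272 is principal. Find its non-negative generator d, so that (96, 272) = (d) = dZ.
(96, 272) = (16); d = 16

In the PID Z, (a, b) is generated by gcd(a, b). Compute gcd(272, 96) with the extended Euclidean algorithm, tracking rows (r, s, t) with s·272 + t·96 = r:
  row A: (272, 1, 0)   [1·272 + 0·96 = 272]
  row B: (96, 0, 1)   [0·272 + 1·96 = 96]
  272 = 2·96 + 80   → row C = row A − 2·row B = (80, 1, −2)   [check: 1·272 − 2·96 = 80]
  96 = 1·80 + 16   → row D = row B − 1·row C = (16, −1, 3)   [check: −1·272 + 3·96 = 16]
  80 = 5·16 + 0   → remainder 0, stop. gcd = 16 (last nonzero row D).
So gcd(96, 272) = 16, with Bézout identity −1·272 + 3·96 = 16. Containment (⊇): the Bézout identity exhibits 16 as an element of (96, 272), giving (16) ⊆ (96, 272). Containment (⊆): since 16 | 96 and 16 | 272 (96 = 16·6, 272 = 16·17), every Z-linear combination of 96 and 272 is divisible by 16, so (96, 272) ⊆ (16). Therefore (96, 272) = (16), d = 16.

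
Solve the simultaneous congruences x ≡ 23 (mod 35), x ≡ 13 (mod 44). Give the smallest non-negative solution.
x ≡ 233 (mod 1540); the representative in [0, 1540) is 233

The moduli 35, 44 are pairwise coprime, so by the CRT there is a unique solution mod 35·44 = 1540.
Solve by successive substitution. Start with x ≡ 23 (mod 35).
  Combine with x ≡ 13 (mod 44): write x = 23 + 35·t and require 23 + 35·t ≡ 13 (mod 44), i.e. 35·t ≡ 13 − 23 ≡ 34 (mod 44). Since 35^(−1) ≡ 39 (mod 44), t ≡ 39·34 ≡ 6 (mod 44). So x ≡ 23 + 35·6 = 233 (mod 1540).
Unique solution in [0, 1540): x = 233.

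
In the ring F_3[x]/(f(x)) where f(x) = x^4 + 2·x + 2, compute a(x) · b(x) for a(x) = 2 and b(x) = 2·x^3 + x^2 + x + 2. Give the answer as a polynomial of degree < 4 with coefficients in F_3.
a · b ≡ x^3 + 2·x^2 + 2·x + 1 (mod f(x))

Multiply as integer polynomials: a · b = 4·x^3 + 2·x^2 + 2·x + 4. Reducing coefficients mod 3: a · b ≡ x^3 + 2·x^2 + 2·x + 1. This already has degree < 4, so no reduction by f is needed. Hence a · b ≡ x^3 + 2·x^2 + 2·x + 1 in F_3[x]/(f).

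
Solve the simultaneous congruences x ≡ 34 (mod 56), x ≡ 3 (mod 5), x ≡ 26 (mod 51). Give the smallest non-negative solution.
x ≡ 1658 (mod 14280); the representative in [0, 14280) is 1658

The moduli 56, 5, 51 are pairwise coprime, so by the CRT there is a unique solution mod 56·5·51 = 14280.
Solve by successive substitution. Start with x ≡ 34 (mod 56).
  Combine with x ≡ 3 (mod 5): write x = 34 + 56·t and require 34 + 56·t ≡ 3 (mod 5), i.e. 56·t ≡ 3 − 34 ≡ 4 (mod 5). Since 56^(−1) ≡ 1 (mod 5) (56 ≡ 1 (mod 5)), t ≡ 1·4 ≡ 4 (mod 5). So x ≡ 34 + 56·4 = 258 (mod 280).
  Combine with x ≡ 26 (mod 51): write x = 258 + 280·t and require 258 + 280·t ≡ 26 (mod 51), i.e. 280·t ≡ 26 − 258 ≡ 23 (mod 51). Since 280^(−1) ≡ 49 (mod 51) (280 ≡ 25 (mod 51)), t ≡ 49·23 ≡ 5 (mod 51). So x ≡ 258 + 280·5 = 1658 (mod 14280).
Unique solution in [0, 14280): x = 1658.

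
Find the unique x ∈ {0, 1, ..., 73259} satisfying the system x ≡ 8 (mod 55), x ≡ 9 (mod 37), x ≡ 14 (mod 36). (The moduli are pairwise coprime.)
The moduli 55, 37, 36 are pairwise coprime, so by the CRT there is a unique solution mod 55·37·36 = 73260.
Solve by successive substitution. Start with x ≡ 8 (mod 55).
  Combine with x ≡ 9 (mod 37): write x = 8 + 55·t and require 8 + 55·t ≡ 9 (mod 37), i.e. 55·t ≡ 9 − 8 ≡ 1 (mod 37). Since 55^(−1) ≡ 35 (mod 37) (55 ≡ 18 (mod 37)), t ≡ 35·1 ≡ 35 (mod 37). So x ≡ 8 + 55·35 = 1933 (mod 2035).
  Combine with x ≡ 14 (mod 36): write x = 1933 + 2035·t and require 1933 + 2035·t ≡ 14 (mod 36), i.e. 2035·t ≡ 14 − 1933 ≡ 25 (mod 36). Since 2035^(−1) ≡ 19 (mod 36) (2035 ≡ 19 (mod 36)), t ≡ 19·25 ≡ 7 (mod 36). So x ≡ 1933 + 2035·7 = 16178 (mod 73260).
Unique solution in [0, 73260): x = 16178.

Final answer: x ≡ 16178 (mod 73260); the representative in [0, 73260) is 16178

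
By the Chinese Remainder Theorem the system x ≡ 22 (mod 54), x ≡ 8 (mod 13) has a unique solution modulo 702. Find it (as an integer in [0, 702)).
x ≡ 346 (mod 702); the representative in [0, 702) is 346

The moduli 54, 13 are pairwise coprime, so by the CRT there is a unique solution mod 54·13 = 702.
Solve by successive substitution. Start with x ≡ 22 (mod 54).
  Combine with x ≡ 8 (mod 13): write x = 22 + 54·t and require 22 + 54·t ≡ 8 (mod 13), i.e. 54·t ≡ 8 − 22 ≡ 12 (mod 13). Since 54^(−1) ≡ 7 (mod 13) (54 ≡ 2 (mod 13)), t ≡ 7·12 ≡ 6 (mod 13). So x ≡ 22 + 54·6 = 346 (mod 702).
Unique solution in [0, 702): x = 346.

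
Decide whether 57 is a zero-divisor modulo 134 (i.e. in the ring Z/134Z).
gcd(57, 134) = 1, so 57 is a unit in Z/134Z (it has a multiplicative inverse). A unit cannot be a zero-divisor: if 57·b ≡ 0 then multiplying both sides by 57^(−1) gives b ≡ 0. So 57 is not a zero-divisor.

Final answer: NO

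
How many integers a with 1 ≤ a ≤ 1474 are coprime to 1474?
The number of a ∈ {1, ..., 1474} with gcd(a, 1474) = 1 is by definition Euler's totient φ(1474). φ is multiplicative, with φ(p^e) = p^e − p^(e−1). Factorise 1474 = 2 · 11 · 67. Then
  φ(1474) = (2 − 1) · (11 − 1) · (67 − 1) = 1 · 10 · 66 = 660.
So there are 660 such integers.

Final answer: 660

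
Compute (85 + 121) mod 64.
Reduce the summands first: 85 ≡ 21, 121 ≡ 57 (mod 64), so 85 + 121 ≡ 21 + 57 (mod 64). 21 + 57 = 78; 78 = 1·64 + 14, so (85 + 121) mod 64 = 14.

Final answer: 14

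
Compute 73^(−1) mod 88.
Apply the extended Euclidean algorithm to (88, 73), tracking rows (r, s, t) with s·88 + t·73 = r. Each division r_prev = q·r_cur + r_new produces the new row as (previous row) − q·(current row):
  row A: (88, 1, 0)   [1·88 + 0·73 = 88]
  row B: (73, 0, 1)   [0·88 + 1·73 = 73]
  88 = 1·73 + 15   → row C = row A − 1·row B = (15, 1, −1)   [check: 1·88 − 1·73 = 15]
  73 = 4·15 + 13   → row D = row B − 4·row C = (13, −4, 5)   [check: −4·88 + 5·73 = 13]
  15 = 1·13 + 2   → row E = row C − 1·row D = (2, 5, −6)   [check: 5·88 − 6·73 = 2]
  13 = 6·2 + 1   → row F = row D − 6·row E = (1, −34, 41)   [check: −34·88 + 41·73 = 1]
  2 = 2·1 + 0   → remainder 0, stop. gcd = 1 (last nonzero row F).
The gcd is 1, so 73 is invertible mod 88. The last nonzero row gives −34·88 + 41·73 = 1, so t = 41. So 73^(−1) ≡ 41 (mod 88). Verify: 73 · 41 = 2993 ≡ 1 (mod 88). ✓

Final answer: 73^(−1) ≡ 41 (mod 88)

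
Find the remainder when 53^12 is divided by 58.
7

Use repeated squaring. Binary(12) = 1100. Walk through the bits of the exponent 12 left-to-right: at each bit after the leading one, square the running value, then multiply by 53 if the bit is 1 (always reducing mod 58):
  bit 1 = 1 (leading): start with 53.
  bit 2 = 1: square 53^2 = 2809 ≡ 25; bit is 1, so multiply 25·53 = 1325 ≡ 49 (mod 58).
  bit 3 = 0: square 49^2 = 2401 ≡ 23 (mod 58).
  bit 4 = 0: square 23^2 = 529 ≡ 7 (mod 58).
Final value: 53^12 ≡ 7 (mod 58).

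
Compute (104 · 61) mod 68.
20

Reduce the factors first: 104 ≡ 36 (mod 68), so 104 · 61 ≡ 36 · 61 (mod 68). 36 · 61 = 2196. Dividing by 68: 2196 = 32·68 + 20. So (104 · 61) mod 68 = 20.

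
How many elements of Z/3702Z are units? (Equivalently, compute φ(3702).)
Z/3702Z has φ(3702) = 1232 units

An element a ∈ Z/3702Z is a unit iff gcd(a, 3702) = 1, so the number of units is φ(3702). φ is multiplicative, with φ(p^e) = p^e − p^(e−1). Factorise 3702 = 2 · 3 · 617. Then
  φ(3702) = (2 − 1) · (3 − 1) · (617 − 1) = 1 · 2 · 616 = 1232.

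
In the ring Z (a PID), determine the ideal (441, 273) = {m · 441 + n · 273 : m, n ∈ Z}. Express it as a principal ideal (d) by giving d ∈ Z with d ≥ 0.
In the PID Z, (a, b) is generated by gcd(a, b). Compute gcd(441, 273) with the extended Euclidean algorithm, tracking rows (r, s, t) with s·441 + t·273 = r:
  row A: (441, 1, 0)   [1·441 + 0·273 = 441]
  row B: (273, 0, 1)   [0·441 + 1·273 = 273]
  441 = 1·273 + 168   → row C = row A − 1·row B = (168, 1, −1)   [check: 1·441 − 1·273 = 168]
  273 = 1·168 + 105   → row D = row B − 1·row C = (105, −1, 2)   [check: −1·441 + 2·273 = 105]
  168 = 1·105 + 63   → row E = row C − 1·row D = (63, 2, −3)   [check: 2·441 − 3·273 = 63]
  105 = 1·63 + 42   → row F = row D − 1·row E = (42, −3, 5)   [check: −3·441 + 5·273 = 42]
  63 = 1·42 + 21   → row G = row E − 1·row F = (21, 5, −8)   [check: 5·441 − 8·273 = 21]
  42 = 2·21 + 0   → remainder 0, stop. gcd = 21 (last nonzero row G).
So gcd(441, 273) = 21, with Bézout identity 5·441 − 8·273 = 21. Containment (⊇): the Bézout identity exhibits 21 as an element of (441, 273), giving (21) ⊆ (441, 273). Containment (⊆): since 21 | 441 and 21 | 273 (441 = 21·21, 273 = 21·13), every Z-linear combination of 441 and 273 is divisible by 21, so (441, 273) ⊆ (21). Therefore (441, 273) = (21), d = 21.

Final answer: (441, 273) = (21); d = 21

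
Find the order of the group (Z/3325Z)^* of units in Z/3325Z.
(Z/3325Z)^* consists of the classes a with gcd(a, 3325) = 1, so its order is φ(3325). φ is multiplicative, with φ(p^e) = p^e − p^(e−1). Factorise 3325 = 5^2 · 7 · 19. Then
  φ(3325) = (5^2 − 5^1) · (7 − 1) · (19 − 1) = 20 · 6 · 18 = 2160.
Thus |(Z/3325Z)^*| = 2160.

Final answer: |(Z/3325Z)^*| = 2160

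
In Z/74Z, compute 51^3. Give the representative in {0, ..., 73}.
43

Use repeated squaring. Binary(3) = 11. Walk through the bits of the exponent 3 left-to-right: at each bit after the leading one, square the running value, then multiply by 51 if the bit is 1 (always reducing mod 74):
  bit 1 = 1 (leading): start with 51.
  bit 2 = 1: square 51^2 = 2601 ≡ 11; bit is 1, so multiply 11·51 = 561 ≡ 43 (mod 74).
Final value: 51^3 ≡ 43 (mod 74).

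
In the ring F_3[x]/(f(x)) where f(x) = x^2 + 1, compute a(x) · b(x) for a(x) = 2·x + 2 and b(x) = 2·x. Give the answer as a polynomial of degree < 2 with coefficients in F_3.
Multiply as integer polynomials: a · b = 4·x^2 + 4·x. Reducing coefficients mod 3: a · b ≡ x^2 + x. Now divide by f(x) = x^2 + 1 in F_3[x], eliminating the leading term at each step:
  leading term x^2: subtract (1)·f(x) = x^2 + 1, leaving x + 2 (coefficients mod 3)
The degree is now < 2, so this is the remainder. Hence a · b ≡ x + 2 in F_3[x]/(f).

Final answer: a · b ≡ x + 2 (mod f(x))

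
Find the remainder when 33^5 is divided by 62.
Use repeated squaring. Binary(5) = 101. Walk through the bits of the exponent 5 left-to-right: at each bit after the leading one, square the running value, then multiply by 33 if the bit is 1 (always reducing mod 62):
  bit 1 = 1 (leading): start with 33.
  bit 2 = 0: square 33^2 = 1089 ≡ 35 (mod 62).
  bit 3 = 1: square 35^2 = 1225 ≡ 47; bit is 1, so multiply 47·33 = 1551 ≡ 1 (mod 62).
Final value: 33^5 ≡ 1 (mod 62).

Final answer: 1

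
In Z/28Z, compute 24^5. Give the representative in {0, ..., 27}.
Use repeated squaring. Binary(5) = 101. Walk through the bits of the exponent 5 left-to-right: at each bit after the leading one, square the running value, then multiply by 24 if the bit is 1 (always reducing mod 28):
  bit 1 = 1 (leading): start with 24.
  bit 2 = 0: square 24^2 = 576 ≡ 16 (mod 28).
  bit 3 = 1: square 16^2 = 256 ≡ 4; bit is 1, so multiply 4·24 = 96 ≡ 12 (mod 28).
Final value: 24^5 ≡ 12 (mod 28).

Final answer: 12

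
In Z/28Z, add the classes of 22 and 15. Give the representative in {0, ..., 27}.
9

Both summands are already reduced mod 28. 22 + 15 = 37; 37 = 1·28 + 9, so (22 + 15) mod 28 = 9.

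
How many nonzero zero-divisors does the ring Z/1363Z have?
In Z/1363Z each nonzero element is either a unit (gcd with 1363 is 1) or a zero-divisor (gcd > 1). The number of units is φ(1363): factorise 1363 = 29 · 47, so φ(1363) = (29 − 1) · (47 − 1) = 28 · 46 = 1288. The nonzero elements number 1363 − 1 = 1362. Hence the nonzero zero-divisors number 1362 − 1288 = 74.

Final answer: Z/1363Z has 74 nonzero zero-divisors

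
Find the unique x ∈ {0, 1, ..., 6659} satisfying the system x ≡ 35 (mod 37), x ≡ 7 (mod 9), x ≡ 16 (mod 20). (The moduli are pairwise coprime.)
x ≡ 1996 (mod 6660); the representative in [0, 6660) is 1996

The moduli 37, 9, 20 are pairwise coprime, so by the CRT there is a unique solution mod 37·9·20 = 6660.
Solve by successive substitution. Start with x ≡ 35 (mod 37).
  Combine with x ≡ 7 (mod 9): write x = 35 + 37·t and require 35 + 37·t ≡ 7 (mod 9), i.e. 37·t ≡ 7 − 35 ≡ 8 (mod 9). Since 37^(−1) ≡ 1 (mod 9) (37 ≡ 1 (mod 9)), t ≡ 1·8 ≡ 8 (mod 9). So x ≡ 35 + 37·8 = 331 (mod 333).
  Combine with x ≡ 16 (mod 20): write x = 331 + 333·t and require 331 + 333·t ≡ 16 (mod 20), i.e. 333·t ≡ 16 − 331 ≡ 5 (mod 20). Since 333^(−1) ≡ 17 (mod 20) (333 ≡ 13 (mod 20)), t ≡ 17·5 ≡ 5 (mod 20). So x ≡ 331 + 333·5 = 1996 (mod 6660).
Unique solution in [0, 6660): x = 1996.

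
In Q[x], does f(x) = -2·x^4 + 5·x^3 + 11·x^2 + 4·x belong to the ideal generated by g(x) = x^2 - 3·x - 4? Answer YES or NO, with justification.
In Q[x] the ideal (g) consists of all multiples of g, so f ∈ (g) iff g | f, i.e. iff the remainder of f on division by g is 0. Divide f by g (g is monic, so eliminate the leading term of the running remainder at each step):
  leading term -2·x^4: subtract (-2·x^2)·g(x) = -2·x^4 + 6·x^3 + 8·x^2, leaving -x^3 + 3·x^2 + 4·x
  leading term -x^3: subtract (-x)·g(x) = -x^3 + 3·x^2 + 4·x, leaving 0
The remainder is 0, so f(x) = g(x) · h(x) with h(x) = -2·x^2 - x. Hence g | f, i.e. f ∈ (g).

Final answer: YES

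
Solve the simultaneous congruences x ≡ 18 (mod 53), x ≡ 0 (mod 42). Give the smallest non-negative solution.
The moduli 53, 42 are pairwise coprime, so by the CRT there is a unique solution mod 53·42 = 2226.
Solve by successive substitution. Start with x ≡ 18 (mod 53).
  Combine with x ≡ 0 (mod 42): write x = 18 + 53·t and require 18 + 53·t ≡ 0 (mod 42), i.e. 53·t ≡ 0 − 18 ≡ 24 (mod 42). Since 53^(−1) ≡ 23 (mod 42) (53 ≡ 11 (mod 42)), t ≡ 23·24 ≡ 6 (mod 42). So x ≡ 18 + 53·6 = 336 (mod 2226).
Unique solution in [0, 2226): x = 336.

Final answer: x ≡ 336 (mod 2226); the representative in [0, 2226) is 336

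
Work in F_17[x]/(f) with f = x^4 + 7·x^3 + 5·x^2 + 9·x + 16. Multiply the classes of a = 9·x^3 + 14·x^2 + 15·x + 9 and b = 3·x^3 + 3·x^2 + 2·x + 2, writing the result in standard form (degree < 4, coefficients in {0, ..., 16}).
Multiply as integer polynomials: a · b = 27·x^6 + 69·x^5 + 105·x^4 + 118·x^3 + 85·x^2 + 48·x + 18. Reducing coefficients mod 17: a · b ≡ 10·x^6 + x^5 + 3·x^4 + 16·x^3 + 14·x + 1. Now divide by f(x) = x^4 + 7·x^3 + 5·x^2 + 9·x + 16 in F_17[x], eliminating the leading term at each step:
  leading term 10·x^6: subtract (10·x^2)·f(x) = 10·x^6 + 2·x^5 + 16·x^4 + 5·x^3 + 7·x^2, leaving 16·x^5 + 4·x^4 + 11·x^3 + 10·x^2 + 14·x + 1 (coefficients mod 17)
  leading term 16·x^5: subtract (16·x)·f(x) = 16·x^5 + 10·x^4 + 12·x^3 + 8·x^2 + x, leaving 11·x^4 + 16·x^3 + 2·x^2 + 13·x + 1 (coefficients mod 17)
  leading term 11·x^4: subtract (11)·f(x) = 11·x^4 + 9·x^3 + 4·x^2 + 14·x + 6, leaving 7·x^3 + 15·x^2 + 16·x + 12 (coefficients mod 17)
The degree is now < 4, so this is the remainder. Hence a · b ≡ 7·x^3 + 15·x^2 + 16·x + 12 in F_17[x]/(f).

Final answer: a · b ≡ 7·x^3 + 15·x^2 + 16·x + 12 (mod f(x))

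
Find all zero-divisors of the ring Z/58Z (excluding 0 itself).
An element a ∈ Z/58Z (with a ≠ 0) is a zero-divisor iff gcd(a, 58) > 1 (because a is a unit precisely when gcd(a, n) = 1, and in Z/nZ every nonzero, non-unit element is a zero-divisor). Scan a = 1, ..., 57 and keep those with gcd(a, 58) > 1:
  gcd(2, 58) = 2, gcd(4, 58) = 2, gcd(6, 58) = 2, gcd(8, 58) = 2, gcd(10, 58) = 2, gcd(12, 58) = 2, gcd(14, 58) = 2, gcd(16, 58) = 2, gcd(18, 58) = 2, gcd(20, 58) = 2, gcd(22, 58) = 2, gcd(24, 58) = 2, gcd(26, 58) = 2, gcd(28, 58) = 2, gcd(29, 58) = 29, gcd(30, 58) = 2, gcd(32, 58) = 2, gcd(34, 58) = 2, gcd(36, 58) = 2, gcd(38, 58) = 2, gcd(40, 58) = 2, gcd(42, 58) = 2, gcd(44, 58) = 2, gcd(46, 58) = 2, gcd(48, 58) = 2, gcd(50, 58) = 2, gcd(52, 58) = 2, gcd(54, 58) = 2, gcd(56, 58) = 2.
All other a ∈ {1, ..., 57} have gcd(a, 58) = 1 and are units. So the nonzero zero-divisors are exactly the 29 values of a appearing in this scan.

Final answer: nonzero zero-divisors of Z/58Z = {2, 4, 6, 8, 10, 12, 14, 16, 18, 20, 22, 24, 26, 28, 29, 30, 32, 34, 36, 38, 40, 42, 44, 46, 48, 50, 52, 54, 56}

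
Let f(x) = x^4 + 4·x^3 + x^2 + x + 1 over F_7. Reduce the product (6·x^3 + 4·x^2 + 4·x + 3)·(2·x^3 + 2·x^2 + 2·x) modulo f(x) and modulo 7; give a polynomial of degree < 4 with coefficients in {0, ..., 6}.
a · b ≡ 2·x^3 + 4·x + 5 (mod f(x))

Multiply as integer polynomials: a · b = 12·x^6 + 20·x^5 + 28·x^4 + 22·x^3 + 14·x^2 + 6·x. Reducing coefficients mod 7: a · b ≡ 5·x^6 + 6·x^5 + x^3 + 6·x. Now divide by f(x) = x^4 + 4·x^3 + x^2 + x + 1 in F_7[x], eliminating the leading term at each step:
  leading term 5·x^6: subtract (5·x^2)·f(x) = 5·x^6 + 6·x^5 + 5·x^4 + 5·x^3 + 5·x^2, leaving 2·x^4 + 3·x^3 + 2·x^2 + 6·x (coefficients mod 7)
  leading term 2·x^4: subtract (2)·f(x) = 2·x^4 + x^3 + 2·x^2 + 2·x + 2, leaving 2·x^3 + 4·x + 5 (coefficients mod 7)
The degree is now < 4, so this is the remainder. Hence a · b ≡ 2·x^3 + 4·x + 5 in F_7[x]/(f).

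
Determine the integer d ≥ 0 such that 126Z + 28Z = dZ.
In the PID Z, (a, b) is generated by gcd(a, b). Compute gcd(126, 28) with the extended Euclidean algorithm, tracking rows (r, s, t) with s·126 + t·28 = r:
  row A: (126, 1, 0)   [1·126 + 0·28 = 126]
  row B: (28, 0, 1)   [0·126 + 1·28 = 28]
  126 = 4·28 + 14   → row C = row A − 4·row B = (14, 1, −4)   [check: 1·126 − 4·28 = 14]
  28 = 2·14 + 0   → remainder 0, stop. gcd = 14 (last nonzero row C).
So gcd(126, 28) = 14, with Bézout identity 1·126 − 4·28 = 14. Containment (⊇): the Bézout identity exhibits 14 as an element of (126, 28), giving (14) ⊆ (126, 28). Containment (⊆): since 14 | 126 and 14 | 28 (126 = 14·9, 28 = 14·2), every Z-linear combination of 126 and 28 is divisible by 14, so (126, 28) ⊆ (14). Therefore (126, 28) = (14), d = 14.

Final answer: (126, 28) = (14); d = 14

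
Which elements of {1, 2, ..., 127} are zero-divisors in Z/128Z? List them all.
An element a ∈ Z/128Z (with a ≠ 0) is a zero-divisor iff gcd(a, 128) > 1 (because a is a unit precisely when gcd(a, n) = 1, and in Z/nZ every nonzero, non-unit element is a zero-divisor). Scan a = 1, ..., 127 and keep those with gcd(a, 128) > 1:
  gcd(2, 128) = 2, gcd(4, 128) = 4, gcd(6, 128) = 2, gcd(8, 128) = 8, gcd(10, 128) = 2, gcd(12, 128) = 4, gcd(14, 128) = 2, gcd(16, 128) = 16, gcd(18, 128) = 2, gcd(20, 128) = 4, gcd(22, 128) = 2, gcd(24, 128) = 8, gcd(26, 128) = 2, gcd(28, 128) = 4, gcd(30, 128) = 2, gcd(32, 128) = 32, gcd(34, 128) = 2, gcd(36, 128) = 4, gcd(38, 128) = 2, gcd(40, 128) = 8, gcd(42, 128) = 2, gcd(44, 128) = 4, gcd(46, 128) = 2, gcd(48, 128) = 16, gcd(50, 128) = 2, gcd(52, 128) = 4, gcd(54, 128) = 2, gcd(56, 128) = 8, gcd(58, 128) = 2, gcd(60, 128) = 4, gcd(62, 128) = 2, gcd(64, 128) = 64, gcd(66, 128) = 2, gcd(68, 128) = 4, gcd(70, 128) = 2, gcd(72, 128) = 8, gcd(74, 128) = 2, gcd(76, 128) = 4, gcd(78, 128) = 2, gcd(80, 128) = 16, gcd(82, 128) = 2, gcd(84, 128) = 4, gcd(86, 128) = 2, gcd(88, 128) = 8, gcd(90, 128) = 2, gcd(92, 128) = 4, gcd(94, 128) = 2, gcd(96, 128) = 32, gcd(98, 128) = 2, gcd(100, 128) = 4, gcd(102, 128) = 2, gcd(104, 128) = 8, gcd(106, 128) = 2, gcd(108, 128) = 4, gcd(110, 128) = 2, gcd(112, 128) = 16, gcd(114, 128) = 2, gcd(116, 128) = 4, gcd(118, 128) = 2, gcd(120, 128) = 8, gcd(122, 128) = 2, gcd(124, 128) = 4, gcd(126, 128) = 2.
All other a ∈ {1, ..., 127} have gcd(a, 128) = 1 and are units. So the nonzero zero-divisors are exactly the 63 values of a appearing in this scan.

Final answer: nonzero zero-divisors of Z/128Z = {2, 4, 6, 8, 10, 12, 14, 16, 18, 20, 22, 24, 26, 28, 30, 32, 34, 36, 38, 40, 42, 44, 46, 48, 50, 52, 54, 56, 58, 60, 62, 64, 66, 68, 70, 72, 74, 76, 78, 80, 82, 84, 86, 88, 90, 92, 94, 96, 98, 100, 102, 104, 106, 108, 110, 112, 114, 116, 118, 120, 122, 124, 126}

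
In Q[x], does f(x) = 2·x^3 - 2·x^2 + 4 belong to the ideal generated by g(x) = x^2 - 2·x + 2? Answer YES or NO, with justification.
YES

In Q[x] the ideal (g) consists of all multiples of g, so f ∈ (g) iff g | f, i.e. iff the remainder of f on division by g is 0. Divide f by g (g is monic, so eliminate the leading term of the running remainder at each step):
  leading term 2·x^3: subtract (2·x)·g(x) = 2·x^3 - 4·x^2 + 4·x, leaving 2·x^2 - 4·x + 4
  leading term 2·x^2: subtract (2)·g(x) = 2·x^2 - 4·x + 4, leaving 0
The remainder is 0, so f(x) = g(x) · h(x) with h(x) = 2·x + 2. Hence g | f, i.e. f ∈ (g).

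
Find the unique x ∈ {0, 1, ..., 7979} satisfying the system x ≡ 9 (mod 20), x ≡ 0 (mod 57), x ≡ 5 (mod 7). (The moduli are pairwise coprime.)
The moduli 20, 57, 7 are pairwise coprime, so by the CRT there is a unique solution mod 20·57·7 = 7980.
Solve by successive substitution. Start with x ≡ 9 (mod 20).
  Combine with x ≡ 0 (mod 57): write x = 9 + 20·t and require 9 + 20·t ≡ 0 (mod 57), i.e. 20·t ≡ 0 − 9 ≡ 48 (mod 57). Since 20^(−1) ≡ 20 (mod 57), t ≡ 20·48 ≡ 48 (mod 57). So x ≡ 9 + 20·48 = 969 (mod 1140).
  Combine with x ≡ 5 (mod 7): write x = 969 + 1140·t and require 969 + 1140·t ≡ 5 (mod 7), i.e. 1140·t ≡ 5 − 969 ≡ 2 (mod 7). Since 1140^(−1) ≡ 6 (mod 7) (1140 ≡ 6 (mod 7)), t ≡ 6·2 ≡ 5 (mod 7). So x ≡ 969 + 1140·5 = 6669 (mod 7980).
Unique solution in [0, 7980): x = 6669.

Final answer: x ≡ 6669 (mod 7980); the representative in [0, 7980) is 6669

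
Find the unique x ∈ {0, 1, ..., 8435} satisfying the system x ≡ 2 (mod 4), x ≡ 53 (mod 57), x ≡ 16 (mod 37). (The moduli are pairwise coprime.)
The moduli 4, 57, 37 are pairwise coprime, so by the CRT there is a unique solution mod 4·57·37 = 8436.
Solve by successive substitution. Start with x ≡ 2 (mod 4).
  Combine with x ≡ 53 (mod 57): write x = 2 + 4·t and require 2 + 4·t ≡ 53 (mod 57), i.e. 4·t ≡ 53 − 2 ≡ 51 (mod 57). Since 4^(−1) ≡ 43 (mod 57), t ≡ 43·51 ≡ 27 (mod 57). So x ≡ 2 + 4·27 = 110 (mod 228).
  Combine with x ≡ 16 (mod 37): write x = 110 + 228·t and require 110 + 228·t ≡ 16 (mod 37), i.e. 228·t ≡ 16 − 110 ≡ 17 (mod 37). Since 228^(−1) ≡ 31 (mod 37) (228 ≡ 6 (mod 37)), t ≡ 31·17 ≡ 9 (mod 37). So x ≡ 110 + 228·9 = 2162 (mod 8436).
Unique solution in [0, 8436): x = 2162.

Final answer: x ≡ 2162 (mod 8436); the representative in [0, 8436) is 2162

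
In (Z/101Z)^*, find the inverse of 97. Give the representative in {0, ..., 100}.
97^(−1) ≡ 25 (mod 101)

Apply the extended Euclidean algorithm to (101, 97), tracking rows (r, s, t) with s·101 + t·97 = r. Each division r_prev = q·r_cur + r_new produces the new row as (previous row) − q·(current row):
  row A: (101, 1, 0)   [1·101 + 0·97 = 101]
  row B: (97, 0, 1)   [0·101 + 1·97 = 97]
  101 = 1·97 + 4   → row C = row A − 1·row B = (4, 1, −1)   [check: 1·101 − 1·97 = 4]
  97 = 24·4 + 1   → row D = row B − 24·row C = (1, −24, 25)   [check: −24·101 + 25·97 = 1]
  4 = 4·1 + 0   → remainder 0, stop. gcd = 1 (last nonzero row D).
The gcd is 1, so 97 is invertible mod 101. The last nonzero row gives −24·101 + 25·97 = 1, so t = 25. So 97^(−1) ≡ 25 (mod 101). Verify: 97 · 25 = 2425 ≡ 1 (mod 101). ✓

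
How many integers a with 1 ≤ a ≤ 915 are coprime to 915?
480

The number of a ∈ {1, ..., 915} with gcd(a, 915) = 1 is by definition Euler's totient φ(915). φ is multiplicative, with φ(p^e) = p^e − p^(e−1). Factorise 915 = 3 · 5 · 61. Then
  φ(915) = (3 − 1) · (5 − 1) · (61 − 1) = 2 · 4 · 60 = 480.
So there are 480 such integers.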